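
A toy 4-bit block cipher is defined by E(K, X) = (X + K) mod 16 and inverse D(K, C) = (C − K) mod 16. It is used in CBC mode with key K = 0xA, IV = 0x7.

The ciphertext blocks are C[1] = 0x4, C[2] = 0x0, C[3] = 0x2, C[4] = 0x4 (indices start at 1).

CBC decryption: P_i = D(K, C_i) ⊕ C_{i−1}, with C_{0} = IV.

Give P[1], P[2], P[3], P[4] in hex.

P[1]: D(K, 0x4) = 0xA; 0xA ⊕ 0x7 = 0xD.
P[2]: D(K, 0x0) = 0x6; 0x6 ⊕ 0x4 = 0x2.
P[3]: D(K, 0x2) = 0x8; 0x8 ⊕ 0x0 = 0x8.
P[4]: D(K, 0x4) = 0xA; 0xA ⊕ 0x2 = 0x8.

P[1] = 0xD, P[2] = 0x2, P[3] = 0x8, P[4] = 0x8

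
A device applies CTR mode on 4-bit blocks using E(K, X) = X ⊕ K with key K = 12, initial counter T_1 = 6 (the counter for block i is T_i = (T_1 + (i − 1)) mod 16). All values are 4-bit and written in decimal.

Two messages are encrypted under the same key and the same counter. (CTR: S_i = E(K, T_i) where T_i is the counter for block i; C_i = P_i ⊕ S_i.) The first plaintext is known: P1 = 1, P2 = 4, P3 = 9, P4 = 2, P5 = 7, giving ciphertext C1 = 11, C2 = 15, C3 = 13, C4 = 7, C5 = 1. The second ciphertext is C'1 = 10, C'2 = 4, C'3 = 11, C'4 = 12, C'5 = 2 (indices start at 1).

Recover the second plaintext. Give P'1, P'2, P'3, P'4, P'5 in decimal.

P'1 = 0, P'2 = 15, P'3 = 15, P'4 = 9, P'5 = 4

In CTR with a reused counter, both messages share the same keystream S_i, so C_i ⊕ C'_i = P_i ⊕ P'_i and thus P'_i = P_i ⊕ C_i ⊕ C'_i.
P'1: 1 ⊕ 11 ⊕ 10 = 0.
P'2: 4 ⊕ 15 ⊕ 4 = 15.
P'3: 9 ⊕ 13 ⊕ 11 = 15.
P'4: 2 ⊕ 7 ⊕ 12 = 9.
P'5: 7 ⊕ 1 ⊕ 2 = 4.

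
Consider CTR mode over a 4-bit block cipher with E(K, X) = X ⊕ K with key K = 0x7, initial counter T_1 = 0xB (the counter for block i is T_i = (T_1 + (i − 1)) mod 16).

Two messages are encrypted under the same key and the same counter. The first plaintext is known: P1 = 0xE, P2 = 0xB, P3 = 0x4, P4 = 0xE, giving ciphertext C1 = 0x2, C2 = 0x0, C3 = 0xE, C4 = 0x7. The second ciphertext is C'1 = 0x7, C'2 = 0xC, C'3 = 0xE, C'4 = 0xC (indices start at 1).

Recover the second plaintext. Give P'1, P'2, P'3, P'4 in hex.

In CTR with a reused counter, both messages share the same keystream S_i, so C_i ⊕ C'_i = P_i ⊕ P'_i and thus P'_i = P_i ⊕ C_i ⊕ C'_i.
P'1: 0xE ⊕ 0x2 ⊕ 0x7 = 0xB.
P'2: 0xB ⊕ 0x0 ⊕ 0xC = 0x7.
P'3: 0x4 ⊕ 0xE ⊕ 0xE = 0x4.
P'4: 0xE ⊕ 0x7 ⊕ 0xC = 0x5.

P'1 = 0xB, P'2 = 0x7, P'3 = 0x4, P'4 = 0x5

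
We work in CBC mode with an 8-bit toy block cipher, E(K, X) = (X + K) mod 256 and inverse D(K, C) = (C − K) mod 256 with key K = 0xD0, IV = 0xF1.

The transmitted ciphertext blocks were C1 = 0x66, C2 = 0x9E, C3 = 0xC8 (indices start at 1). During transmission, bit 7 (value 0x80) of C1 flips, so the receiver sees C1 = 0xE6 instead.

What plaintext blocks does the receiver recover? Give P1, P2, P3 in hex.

CBC decryption: P_i = D(K, C_i) ⊕ C_{i−1}, with C_{0} = IV.
Only C1 changed, to 0xE6. In CBC, a change in C_i garbles P_i and flips the same bit in P_{i+1}. Decrypting the received ciphertext:
P1: D(K, 0xE6) = 0x16; 0x16 ⊕ 0xF1 = 0xE7.
P2: D(K, 0x9E) = 0xCE; 0xCE ⊕ 0xE6 = 0x28.
P3: D(K, 0xC8) = 0xF8; 0xF8 ⊕ 0x9E = 0x66.
Blocks that differ from the original plaintext: P1, P2.

P1 = 0xE7, P2 = 0x28, P3 = 0x66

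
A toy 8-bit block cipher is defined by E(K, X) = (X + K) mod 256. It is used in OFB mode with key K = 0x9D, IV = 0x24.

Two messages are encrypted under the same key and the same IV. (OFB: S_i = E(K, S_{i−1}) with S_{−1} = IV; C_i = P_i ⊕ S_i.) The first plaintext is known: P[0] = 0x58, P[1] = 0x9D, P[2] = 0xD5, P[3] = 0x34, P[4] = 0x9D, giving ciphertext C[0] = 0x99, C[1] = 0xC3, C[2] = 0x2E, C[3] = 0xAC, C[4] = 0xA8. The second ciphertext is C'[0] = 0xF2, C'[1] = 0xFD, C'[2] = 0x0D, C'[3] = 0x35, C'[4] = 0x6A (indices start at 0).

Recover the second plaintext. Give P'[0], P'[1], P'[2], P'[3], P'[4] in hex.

In OFB with a reused IV, both messages share the same keystream S_i, so C_i ⊕ C'_i = P_i ⊕ P'_i and thus P'_i = P_i ⊕ C_i ⊕ C'_i.
P'[0]: 0x58 ⊕ 0x99 ⊕ 0xF2 = 0x33.
P'[1]: 0x9D ⊕ 0xC3 ⊕ 0xFD = 0xA3.
P'[2]: 0xD5 ⊕ 0x2E ⊕ 0x0D = 0xF6.
P'[3]: 0x34 ⊕ 0xAC ⊕ 0x35 = 0xAD.
P'[4]: 0x9D ⊕ 0xA8 ⊕ 0x6A = 0x5F.

P'[0] = 0x33, P'[1] = 0xA3, P'[2] = 0xF6, P'[3] = 0xAD, P'[4] = 0x5F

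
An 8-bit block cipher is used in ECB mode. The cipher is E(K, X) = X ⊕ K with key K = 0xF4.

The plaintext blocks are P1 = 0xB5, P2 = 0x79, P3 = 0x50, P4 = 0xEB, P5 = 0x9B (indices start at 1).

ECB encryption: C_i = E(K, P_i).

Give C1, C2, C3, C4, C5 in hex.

C1 = 0x41, C2 = 0x8D, C3 = 0xA4, C4 = 0x1F, C5 = 0x6F

C1: E(K, 0xB5) = 0x41.
C2: E(K, 0x79) = 0x8D.
C3: E(K, 0x50) = 0xA4.
C4: E(K, 0xEB) = 0x1F.
C5: E(K, 0x9B) = 0x6F.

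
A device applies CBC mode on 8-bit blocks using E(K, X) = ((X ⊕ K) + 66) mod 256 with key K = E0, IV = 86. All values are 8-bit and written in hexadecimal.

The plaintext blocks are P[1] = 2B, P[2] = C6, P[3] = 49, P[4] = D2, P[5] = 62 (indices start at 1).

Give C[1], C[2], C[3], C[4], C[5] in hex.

C[1] = B3, C[2] = FB, C[3] = B8, C[4] = F0, C[5] = D8

CBC encryption: C_i = E(K, P_i ⊕ C_{i−1}), with C_{0} = IV.
C[1]: P[1] ⊕ 86 = AD; E(K, AD) = B3.
C[2]: P[2] ⊕ B3 = 75; E(K, 75) = FB.
C[3]: P[3] ⊕ FB = B2; E(K, B2) = B8.
C[4]: P[4] ⊕ B8 = 6A; E(K, 6A) = F0.
C[5]: P[5] ⊕ F0 = 92; E(K, 92) = D8.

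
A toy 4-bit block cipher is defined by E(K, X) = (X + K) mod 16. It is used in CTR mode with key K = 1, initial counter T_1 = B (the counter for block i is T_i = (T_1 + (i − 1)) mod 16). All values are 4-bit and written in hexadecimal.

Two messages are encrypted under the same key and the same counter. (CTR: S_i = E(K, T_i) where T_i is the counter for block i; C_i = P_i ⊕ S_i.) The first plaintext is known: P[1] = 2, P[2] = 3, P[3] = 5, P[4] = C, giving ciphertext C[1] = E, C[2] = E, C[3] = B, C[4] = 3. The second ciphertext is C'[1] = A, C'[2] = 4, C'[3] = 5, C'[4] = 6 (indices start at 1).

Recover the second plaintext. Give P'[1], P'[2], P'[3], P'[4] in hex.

P'[1] = 6, P'[2] = 9, P'[3] = B, P'[4] = 9

In CTR with a reused counter, both messages share the same keystream S_i, so C_i ⊕ C'_i = P_i ⊕ P'_i and thus P'_i = P_i ⊕ C_i ⊕ C'_i.
P'[1]: 2 ⊕ E ⊕ A = 6.
P'[2]: 3 ⊕ E ⊕ 4 = 9.
P'[3]: 5 ⊕ B ⊕ 5 = B.
P'[4]: C ⊕ 3 ⊕ 6 = 9.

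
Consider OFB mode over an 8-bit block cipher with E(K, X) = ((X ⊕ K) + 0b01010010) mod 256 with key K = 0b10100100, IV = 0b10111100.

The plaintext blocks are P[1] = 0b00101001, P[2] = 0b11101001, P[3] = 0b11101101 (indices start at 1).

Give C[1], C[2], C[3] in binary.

OFB encryption: S_i = E(K, S_{i−1}) with S_{0} = IV; C_i = P_i ⊕ S_i.
C[1]: S = E(K, 0b10111100) = 0b01101010; 0b00101001 ⊕ 0b01101010 = 0b01000011.
C[2]: S = E(K, 0b01101010) = 0b00100000; 0b11101001 ⊕ 0b00100000 = 0b11001001.
C[3]: S = E(K, 0b00100000) = 0b11010110; 0b11101101 ⊕ 0b11010110 = 0b00111011.

C[1] = 0b01000011, C[2] = 0b11001001, C[3] = 0b00111011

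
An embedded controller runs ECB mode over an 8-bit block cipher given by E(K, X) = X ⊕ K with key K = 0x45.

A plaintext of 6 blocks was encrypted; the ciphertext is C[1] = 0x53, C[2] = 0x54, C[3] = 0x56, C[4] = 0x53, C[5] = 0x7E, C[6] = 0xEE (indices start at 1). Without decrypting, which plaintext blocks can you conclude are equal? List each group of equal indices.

ECB encrypts each block independently with the same key, so equal ciphertext blocks imply equal plaintext blocks.
C[1] = C[4] = 0x53, so P[1] = P[4].

P[1] = P[4]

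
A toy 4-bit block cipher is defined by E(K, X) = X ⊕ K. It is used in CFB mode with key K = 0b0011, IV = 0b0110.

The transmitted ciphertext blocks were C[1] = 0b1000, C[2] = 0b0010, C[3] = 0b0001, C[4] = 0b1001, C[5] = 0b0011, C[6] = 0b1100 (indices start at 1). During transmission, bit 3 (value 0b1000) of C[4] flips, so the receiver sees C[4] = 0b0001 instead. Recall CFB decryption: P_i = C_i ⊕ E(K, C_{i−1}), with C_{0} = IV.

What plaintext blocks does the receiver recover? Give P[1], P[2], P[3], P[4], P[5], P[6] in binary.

P[1] = 0b1101, P[2] = 0b1001, P[3] = 0b0000, P[4] = 0b0011, P[5] = 0b0001, P[6] = 0b1100

Only C[4] changed, to 0b0001. In CFB, a change in C_i flips the same bit in P_i and garbles P_{i+1}. Decrypting the received ciphertext:
P[1]: E(K, 0b0110) = 0b0101; 0b1000 ⊕ 0b0101 = 0b1101.
P[2]: E(K, 0b1000) = 0b1011; 0b0010 ⊕ 0b1011 = 0b1001.
P[3]: E(K, 0b0010) = 0b0001; 0b0001 ⊕ 0b0001 = 0b0000.
P[4]: E(K, 0b0001) = 0b0010; 0b0001 ⊕ 0b0010 = 0b0011.
P[5]: E(K, 0b0001) = 0b0010; 0b0011 ⊕ 0b0010 = 0b0001.
P[6]: E(K, 0b0011) = 0b0000; 0b1100 ⊕ 0b0000 = 0b1100.
Blocks that differ from the original plaintext: P[4], P[5].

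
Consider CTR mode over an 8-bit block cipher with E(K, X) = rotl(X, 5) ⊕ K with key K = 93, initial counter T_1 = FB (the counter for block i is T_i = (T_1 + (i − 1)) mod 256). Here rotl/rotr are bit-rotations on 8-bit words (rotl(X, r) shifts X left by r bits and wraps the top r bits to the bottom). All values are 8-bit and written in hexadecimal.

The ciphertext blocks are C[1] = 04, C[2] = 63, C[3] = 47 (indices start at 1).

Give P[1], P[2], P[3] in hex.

CTR decryption: S_i = E(K, T_i) where T_i is the counter for block i; P_i = C_i ⊕ S_i.
P[1]: T = FB, S = E(K, T) = EC; 04 ⊕ EC = E8.
P[2]: T = FC, S = E(K, T) = 0C; 63 ⊕ 0C = 6F.
P[3]: T = FD, S = E(K, T) = 2C; 47 ⊕ 2C = 6B.

P[1] = E8, P[2] = 6F, P[3] = 6B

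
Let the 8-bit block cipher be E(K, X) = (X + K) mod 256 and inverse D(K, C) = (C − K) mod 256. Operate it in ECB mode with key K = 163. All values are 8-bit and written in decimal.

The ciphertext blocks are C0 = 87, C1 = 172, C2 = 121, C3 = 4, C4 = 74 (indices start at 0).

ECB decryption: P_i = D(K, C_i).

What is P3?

P3: D(K, 4) = 97.

P3 = 97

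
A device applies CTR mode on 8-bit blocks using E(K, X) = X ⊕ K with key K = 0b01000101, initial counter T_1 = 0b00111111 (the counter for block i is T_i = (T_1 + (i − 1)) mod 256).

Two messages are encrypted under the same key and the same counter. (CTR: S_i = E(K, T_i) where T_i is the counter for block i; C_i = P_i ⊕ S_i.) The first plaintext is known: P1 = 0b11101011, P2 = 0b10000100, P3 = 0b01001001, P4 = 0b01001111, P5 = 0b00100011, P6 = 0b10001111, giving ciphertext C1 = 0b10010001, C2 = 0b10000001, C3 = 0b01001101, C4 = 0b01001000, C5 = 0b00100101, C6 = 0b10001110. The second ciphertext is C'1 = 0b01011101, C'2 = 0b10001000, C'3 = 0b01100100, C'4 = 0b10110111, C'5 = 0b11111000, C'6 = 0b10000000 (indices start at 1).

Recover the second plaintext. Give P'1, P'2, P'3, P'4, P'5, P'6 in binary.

In CTR with a reused counter, both messages share the same keystream S_i, so C_i ⊕ C'_i = P_i ⊕ P'_i and thus P'_i = P_i ⊕ C_i ⊕ C'_i.
P'1: 0b11101011 ⊕ 0b10010001 ⊕ 0b01011101 = 0b00100111.
P'2: 0b10000100 ⊕ 0b10000001 ⊕ 0b10001000 = 0b10001101.
P'3: 0b01001001 ⊕ 0b01001101 ⊕ 0b01100100 = 0b01100000.
P'4: 0b01001111 ⊕ 0b01001000 ⊕ 0b10110111 = 0b10110000.
P'5: 0b00100011 ⊕ 0b00100101 ⊕ 0b11111000 = 0b11111110.
P'6: 0b10001111 ⊕ 0b10001110 ⊕ 0b10000000 = 0b10000001.

P'1 = 0b00100111, P'2 = 0b10001101, P'3 = 0b01100000, P'4 = 0b10110000, P'5 = 0b11111110, P'6 = 0b10000001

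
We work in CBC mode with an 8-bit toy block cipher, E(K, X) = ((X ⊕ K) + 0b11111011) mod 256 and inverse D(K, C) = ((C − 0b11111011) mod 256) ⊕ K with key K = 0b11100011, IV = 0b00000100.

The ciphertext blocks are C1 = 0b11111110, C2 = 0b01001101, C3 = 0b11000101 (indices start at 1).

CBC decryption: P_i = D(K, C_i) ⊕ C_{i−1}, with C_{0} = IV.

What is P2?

P2: D(K, 0b01001101) = 0b10110001; 0b10110001 ⊕ 0b11111110 = 0b01001111.

P2 = 0b01001111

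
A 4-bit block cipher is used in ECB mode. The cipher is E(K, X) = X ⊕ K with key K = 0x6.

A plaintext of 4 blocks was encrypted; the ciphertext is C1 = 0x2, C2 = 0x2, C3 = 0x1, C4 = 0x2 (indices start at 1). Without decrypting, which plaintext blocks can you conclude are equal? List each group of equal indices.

P1 = P2 = P4

ECB encrypts each block independently with the same key, so equal ciphertext blocks imply equal plaintext blocks.
C1 = C2 = C4 = 0x2, so P1 = P2 = P4.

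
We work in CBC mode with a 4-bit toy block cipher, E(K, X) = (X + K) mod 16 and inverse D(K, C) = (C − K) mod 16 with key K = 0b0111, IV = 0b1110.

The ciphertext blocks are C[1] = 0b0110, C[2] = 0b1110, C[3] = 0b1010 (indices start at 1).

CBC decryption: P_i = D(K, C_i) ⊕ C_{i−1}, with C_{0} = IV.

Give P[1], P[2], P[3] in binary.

P[1]: D(K, 0b0110) = 0b1111; 0b1111 ⊕ 0b1110 = 0b0001.
P[2]: D(K, 0b1110) = 0b0111; 0b0111 ⊕ 0b0110 = 0b0001.
P[3]: D(K, 0b1010) = 0b0011; 0b0011 ⊕ 0b1110 = 0b1101.

P[1] = 0b0001, P[2] = 0b0001, P[3] = 0b1101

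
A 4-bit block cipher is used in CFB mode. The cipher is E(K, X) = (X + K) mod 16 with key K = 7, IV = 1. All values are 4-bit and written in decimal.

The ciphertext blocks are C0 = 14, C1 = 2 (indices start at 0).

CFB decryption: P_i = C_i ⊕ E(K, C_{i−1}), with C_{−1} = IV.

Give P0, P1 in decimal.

P0: E(K, 1) = 8; 14 ⊕ 8 = 6.
P1: E(K, 14) = 5; 2 ⊕ 5 = 7.

P0 = 6, P1 = 7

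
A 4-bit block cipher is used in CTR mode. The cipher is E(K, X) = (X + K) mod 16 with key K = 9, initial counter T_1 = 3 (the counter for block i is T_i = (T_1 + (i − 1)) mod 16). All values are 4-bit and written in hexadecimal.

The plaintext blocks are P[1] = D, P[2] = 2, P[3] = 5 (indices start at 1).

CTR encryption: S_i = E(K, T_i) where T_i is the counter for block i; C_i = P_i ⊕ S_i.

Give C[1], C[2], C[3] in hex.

C[1] = 1, C[2] = F, C[3] = B

C[1]: T = 3, S = E(K, T) = C; D ⊕ C = 1.
C[2]: T = 4, S = E(K, T) = D; 2 ⊕ D = F.
C[3]: T = 5, S = E(K, T) = E; 5 ⊕ E = B.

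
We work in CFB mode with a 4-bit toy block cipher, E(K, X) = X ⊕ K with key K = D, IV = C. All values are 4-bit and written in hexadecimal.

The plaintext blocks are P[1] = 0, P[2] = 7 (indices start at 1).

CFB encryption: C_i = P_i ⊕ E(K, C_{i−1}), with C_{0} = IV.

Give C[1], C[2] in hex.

C[1] = 1, C[2] = B

C[1]: E(K, C) = 1; 0 ⊕ 1 = 1.
C[2]: E(K, 1) = C; 7 ⊕ C = B.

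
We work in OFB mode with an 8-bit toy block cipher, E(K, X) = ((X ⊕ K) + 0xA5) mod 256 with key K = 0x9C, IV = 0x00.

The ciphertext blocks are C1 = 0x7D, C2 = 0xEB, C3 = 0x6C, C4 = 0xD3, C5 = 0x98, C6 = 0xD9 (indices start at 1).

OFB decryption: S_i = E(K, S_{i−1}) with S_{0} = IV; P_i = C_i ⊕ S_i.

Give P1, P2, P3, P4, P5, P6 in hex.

P1: S = E(K, 0x00) = 0x41; 0x7D ⊕ 0x41 = 0x3C.
P2: S = E(K, 0x41) = 0x82; 0xEB ⊕ 0x82 = 0x69.
P3: S = E(K, 0x82) = 0xC3; 0x6C ⊕ 0xC3 = 0xAF.
P4: S = E(K, 0xC3) = 0x04; 0xD3 ⊕ 0x04 = 0xD7.
P5: S = E(K, 0x04) = 0x3D; 0x98 ⊕ 0x3D = 0xA5.
P6: S = E(K, 0x3D) = 0x46; 0xD9 ⊕ 0x46 = 0x9F.

P1 = 0x3C, P2 = 0x69, P3 = 0xAF, P4 = 0xD7, P5 = 0xA5, P6 = 0x9F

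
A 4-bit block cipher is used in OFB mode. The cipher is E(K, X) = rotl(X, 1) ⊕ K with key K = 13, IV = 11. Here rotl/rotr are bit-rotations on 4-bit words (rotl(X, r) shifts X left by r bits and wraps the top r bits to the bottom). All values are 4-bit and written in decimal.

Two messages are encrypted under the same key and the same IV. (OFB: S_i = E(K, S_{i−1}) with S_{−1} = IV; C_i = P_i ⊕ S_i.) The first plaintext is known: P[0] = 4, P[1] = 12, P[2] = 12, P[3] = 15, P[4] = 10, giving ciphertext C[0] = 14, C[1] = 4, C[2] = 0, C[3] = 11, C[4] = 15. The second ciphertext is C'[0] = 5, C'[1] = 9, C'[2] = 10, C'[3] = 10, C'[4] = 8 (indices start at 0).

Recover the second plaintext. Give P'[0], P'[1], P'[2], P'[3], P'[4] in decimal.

P'[0] = 15, P'[1] = 1, P'[2] = 6, P'[3] = 14, P'[4] = 13

In OFB with a reused IV, both messages share the same keystream S_i, so C_i ⊕ C'_i = P_i ⊕ P'_i and thus P'_i = P_i ⊕ C_i ⊕ C'_i.
P'[0]: 4 ⊕ 14 ⊕ 5 = 15.
P'[1]: 12 ⊕ 4 ⊕ 9 = 1.
P'[2]: 12 ⊕ 0 ⊕ 10 = 6.
P'[3]: 15 ⊕ 11 ⊕ 10 = 14.
P'[4]: 10 ⊕ 15 ⊕ 8 = 13.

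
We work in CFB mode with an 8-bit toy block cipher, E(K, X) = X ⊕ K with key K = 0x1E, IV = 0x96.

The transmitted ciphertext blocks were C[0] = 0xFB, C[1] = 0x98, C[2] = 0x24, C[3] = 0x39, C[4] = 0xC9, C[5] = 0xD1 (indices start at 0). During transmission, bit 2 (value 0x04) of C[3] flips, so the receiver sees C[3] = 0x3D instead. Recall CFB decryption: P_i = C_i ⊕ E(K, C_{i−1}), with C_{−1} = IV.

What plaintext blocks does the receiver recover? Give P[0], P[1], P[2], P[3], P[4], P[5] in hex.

Only C[3] changed, to 0x3D. In CFB, a change in C_i flips the same bit in P_i and garbles P_{i+1}. Decrypting the received ciphertext:
P[0]: E(K, 0x96) = 0x88; 0xFB ⊕ 0x88 = 0x73.
P[1]: E(K, 0xFB) = 0xE5; 0x98 ⊕ 0xE5 = 0x7D.
P[2]: E(K, 0x98) = 0x86; 0x24 ⊕ 0x86 = 0xA2.
P[3]: E(K, 0x24) = 0x3A; 0x3D ⊕ 0x3A = 0x07.
P[4]: E(K, 0x3D) = 0x23; 0xC9 ⊕ 0x23 = 0xEA.
P[5]: E(K, 0xC9) = 0xD7; 0xD1 ⊕ 0xD7 = 0x06.
Blocks that differ from the original plaintext: P[3], P[4].

P[0] = 0x73, P[1] = 0x7D, P[2] = 0xA2, P[3] = 0x07, P[4] = 0xEA, P[5] = 0x06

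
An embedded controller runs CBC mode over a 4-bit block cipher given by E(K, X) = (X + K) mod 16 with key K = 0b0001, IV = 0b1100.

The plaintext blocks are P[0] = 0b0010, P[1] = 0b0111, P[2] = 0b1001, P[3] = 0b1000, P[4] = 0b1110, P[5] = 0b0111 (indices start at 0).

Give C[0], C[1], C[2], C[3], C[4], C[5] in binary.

C[0] = 0b1111, C[1] = 0b1001, C[2] = 0b0001, C[3] = 0b1010, C[4] = 0b0101, C[5] = 0b0011

CBC encryption: C_i = E(K, P_i ⊕ C_{i−1}), with C_{−1} = IV.
C[0]: P[0] ⊕ 0b1100 = 0b1110; E(K, 0b1110) = 0b1111.
C[1]: P[1] ⊕ 0b1111 = 0b1000; E(K, 0b1000) = 0b1001.
C[2]: P[2] ⊕ 0b1001 = 0b0000; E(K, 0b0000) = 0b0001.
C[3]: P[3] ⊕ 0b0001 = 0b1001; E(K, 0b1001) = 0b1010.
C[4]: P[4] ⊕ 0b1010 = 0b0100; E(K, 0b0100) = 0b0101.
C[5]: P[5] ⊕ 0b0101 = 0b0010; E(K, 0b0010) = 0b0011.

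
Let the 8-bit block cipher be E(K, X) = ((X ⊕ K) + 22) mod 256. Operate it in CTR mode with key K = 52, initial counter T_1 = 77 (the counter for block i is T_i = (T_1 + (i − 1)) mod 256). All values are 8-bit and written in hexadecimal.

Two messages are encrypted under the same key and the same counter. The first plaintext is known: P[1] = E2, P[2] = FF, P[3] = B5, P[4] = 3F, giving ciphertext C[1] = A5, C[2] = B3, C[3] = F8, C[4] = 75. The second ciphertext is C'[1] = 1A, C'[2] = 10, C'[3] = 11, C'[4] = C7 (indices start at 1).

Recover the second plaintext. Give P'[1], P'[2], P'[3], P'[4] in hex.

P'[1] = 5D, P'[2] = 5C, P'[3] = 5C, P'[4] = 8D

In CTR with a reused counter, both messages share the same keystream S_i, so C_i ⊕ C'_i = P_i ⊕ P'_i and thus P'_i = P_i ⊕ C_i ⊕ C'_i.
P'[1]: E2 ⊕ A5 ⊕ 1A = 5D.
P'[2]: FF ⊕ B3 ⊕ 10 = 5C.
P'[3]: B5 ⊕ F8 ⊕ 11 = 5C.
P'[4]: 3F ⊕ 75 ⊕ C7 = 8D.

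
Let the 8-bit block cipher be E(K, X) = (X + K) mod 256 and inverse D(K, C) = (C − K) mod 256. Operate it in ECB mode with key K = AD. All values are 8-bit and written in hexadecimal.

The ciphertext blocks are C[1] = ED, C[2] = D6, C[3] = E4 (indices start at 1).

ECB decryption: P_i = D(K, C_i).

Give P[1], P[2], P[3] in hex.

P[1]: D(K, ED) = 40.
P[2]: D(K, D6) = 29.
P[3]: D(K, E4) = 37.

P[1] = 40, P[2] = 29, P[3] = 37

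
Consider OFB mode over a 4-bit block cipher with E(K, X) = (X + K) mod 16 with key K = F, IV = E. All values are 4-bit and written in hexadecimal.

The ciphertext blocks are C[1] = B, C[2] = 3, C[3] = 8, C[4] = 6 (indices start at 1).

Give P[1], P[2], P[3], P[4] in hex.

OFB decryption: S_i = E(K, S_{i−1}) with S_{0} = IV; P_i = C_i ⊕ S_i.
P[1]: S = E(K, E) = D; B ⊕ D = 6.
P[2]: S = E(K, D) = C; 3 ⊕ C = F.
P[3]: S = E(K, C) = B; 8 ⊕ B = 3.
P[4]: S = E(K, B) = A; 6 ⊕ A = C.

P[1] = 6, P[2] = F, P[3] = 3, P[4] = C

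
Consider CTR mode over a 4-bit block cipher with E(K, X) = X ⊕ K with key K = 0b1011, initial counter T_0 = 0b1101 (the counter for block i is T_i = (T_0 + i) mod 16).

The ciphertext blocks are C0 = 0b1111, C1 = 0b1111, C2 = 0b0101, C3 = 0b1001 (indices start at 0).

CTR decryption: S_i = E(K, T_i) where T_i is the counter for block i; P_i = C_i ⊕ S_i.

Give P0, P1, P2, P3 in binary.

P0 = 0b1001, P1 = 0b1010, P2 = 0b0001, P3 = 0b0010

P0: T = 0b1101, S = E(K, T) = 0b0110; 0b1111 ⊕ 0b0110 = 0b1001.
P1: T = 0b1110, S = E(K, T) = 0b0101; 0b1111 ⊕ 0b0101 = 0b1010.
P2: T = 0b1111, S = E(K, T) = 0b0100; 0b0101 ⊕ 0b0100 = 0b0001.
P3: T = 0b0000, S = E(K, T) = 0b1011; 0b1001 ⊕ 0b1011 = 0b0010.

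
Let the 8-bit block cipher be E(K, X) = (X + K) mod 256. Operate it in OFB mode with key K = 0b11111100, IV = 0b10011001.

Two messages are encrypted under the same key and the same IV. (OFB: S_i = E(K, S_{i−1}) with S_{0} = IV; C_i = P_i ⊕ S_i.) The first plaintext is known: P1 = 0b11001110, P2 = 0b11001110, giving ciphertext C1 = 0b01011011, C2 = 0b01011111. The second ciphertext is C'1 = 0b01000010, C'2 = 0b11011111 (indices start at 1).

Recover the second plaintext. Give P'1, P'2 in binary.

In OFB with a reused IV, both messages share the same keystream S_i, so C_i ⊕ C'_i = P_i ⊕ P'_i and thus P'_i = P_i ⊕ C_i ⊕ C'_i.
P'1: 0b11001110 ⊕ 0b01011011 ⊕ 0b01000010 = 0b11010111.
P'2: 0b11001110 ⊕ 0b01011111 ⊕ 0b11011111 = 0b01001110.

P'1 = 0b11010111, P'2 = 0b01001110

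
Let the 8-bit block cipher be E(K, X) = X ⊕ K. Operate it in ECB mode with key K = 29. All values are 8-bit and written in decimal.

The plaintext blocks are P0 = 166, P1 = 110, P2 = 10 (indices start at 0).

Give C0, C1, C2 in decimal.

ECB encryption: C_i = E(K, P_i).
C0: E(K, 166) = 187.
C1: E(K, 110) = 115.
C2: E(K, 10) = 23.

C0 = 187, C1 = 115, C2 = 23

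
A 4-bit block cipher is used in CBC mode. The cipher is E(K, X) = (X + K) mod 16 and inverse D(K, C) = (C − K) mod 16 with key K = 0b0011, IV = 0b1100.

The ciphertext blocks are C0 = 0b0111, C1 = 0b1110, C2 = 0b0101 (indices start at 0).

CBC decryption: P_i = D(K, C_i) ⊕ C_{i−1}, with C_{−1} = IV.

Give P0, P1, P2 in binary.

P0 = 0b1000, P1 = 0b1100, P2 = 0b1100

P0: D(K, 0b0111) = 0b0100; 0b0100 ⊕ 0b1100 = 0b1000.
P1: D(K, 0b1110) = 0b1011; 0b1011 ⊕ 0b0111 = 0b1100.
P2: D(K, 0b0101) = 0b0010; 0b0010 ⊕ 0b1110 = 0b1100.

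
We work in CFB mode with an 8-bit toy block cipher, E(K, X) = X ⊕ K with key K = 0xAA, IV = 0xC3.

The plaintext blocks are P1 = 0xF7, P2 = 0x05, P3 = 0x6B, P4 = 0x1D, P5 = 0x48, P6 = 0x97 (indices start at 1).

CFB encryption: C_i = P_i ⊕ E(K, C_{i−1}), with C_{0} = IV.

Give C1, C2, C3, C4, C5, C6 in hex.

C1: E(K, 0xC3) = 0x69; 0xF7 ⊕ 0x69 = 0x9E.
C2: E(K, 0x9E) = 0x34; 0x05 ⊕ 0x34 = 0x31.
C3: E(K, 0x31) = 0x9B; 0x6B ⊕ 0x9B = 0xF0.
C4: E(K, 0xF0) = 0x5A; 0x1D ⊕ 0x5A = 0x47.
C5: E(K, 0x47) = 0xED; 0x48 ⊕ 0xED = 0xA5.
C6: E(K, 0xA5) = 0x0F; 0x97 ⊕ 0x0F = 0x98.

C1 = 0x9E, C2 = 0x31, C3 = 0xF0, C4 = 0x47, C5 = 0xA5, C6 = 0x98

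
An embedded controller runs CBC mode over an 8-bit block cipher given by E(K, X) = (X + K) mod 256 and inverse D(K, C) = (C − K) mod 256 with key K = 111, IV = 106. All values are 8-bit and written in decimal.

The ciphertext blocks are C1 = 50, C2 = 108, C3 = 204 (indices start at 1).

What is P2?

P2 = 207

CBC decryption: P_i = D(K, C_i) ⊕ C_{i−1}, with C_{0} = IV.
P2: D(K, 108) = 253; 253 ⊕ 50 = 207.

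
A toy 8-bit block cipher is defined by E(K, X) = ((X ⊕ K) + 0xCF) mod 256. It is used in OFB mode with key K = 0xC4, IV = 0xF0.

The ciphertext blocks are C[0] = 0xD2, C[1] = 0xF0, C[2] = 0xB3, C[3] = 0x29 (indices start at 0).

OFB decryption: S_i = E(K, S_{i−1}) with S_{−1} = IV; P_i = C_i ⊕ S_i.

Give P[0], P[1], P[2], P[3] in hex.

P[0] = 0xD1, P[1] = 0x66, P[2] = 0x92, P[3] = 0x9D

P[0]: S = E(K, 0xF0) = 0x03; 0xD2 ⊕ 0x03 = 0xD1.
P[1]: S = E(K, 0x03) = 0x96; 0xF0 ⊕ 0x96 = 0x66.
P[2]: S = E(K, 0x96) = 0x21; 0xB3 ⊕ 0x21 = 0x92.
P[3]: S = E(K, 0x21) = 0xB4; 0x29 ⊕ 0xB4 = 0x9D.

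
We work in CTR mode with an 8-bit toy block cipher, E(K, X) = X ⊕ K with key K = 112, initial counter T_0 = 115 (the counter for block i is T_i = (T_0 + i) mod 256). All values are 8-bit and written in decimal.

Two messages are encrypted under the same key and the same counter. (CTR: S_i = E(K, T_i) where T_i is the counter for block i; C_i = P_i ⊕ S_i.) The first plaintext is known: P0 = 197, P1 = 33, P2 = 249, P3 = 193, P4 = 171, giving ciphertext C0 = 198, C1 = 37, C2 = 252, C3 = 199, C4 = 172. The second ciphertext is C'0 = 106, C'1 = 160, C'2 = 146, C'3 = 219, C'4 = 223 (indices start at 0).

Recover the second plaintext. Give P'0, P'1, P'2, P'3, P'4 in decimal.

P'0 = 105, P'1 = 164, P'2 = 151, P'3 = 221, P'4 = 216

In CTR with a reused counter, both messages share the same keystream S_i, so C_i ⊕ C'_i = P_i ⊕ P'_i and thus P'_i = P_i ⊕ C_i ⊕ C'_i.
P'0: 197 ⊕ 198 ⊕ 106 = 105.
P'1: 33 ⊕ 37 ⊕ 160 = 164.
P'2: 249 ⊕ 252 ⊕ 146 = 151.
P'3: 193 ⊕ 199 ⊕ 219 = 221.
P'4: 171 ⊕ 172 ⊕ 223 = 216.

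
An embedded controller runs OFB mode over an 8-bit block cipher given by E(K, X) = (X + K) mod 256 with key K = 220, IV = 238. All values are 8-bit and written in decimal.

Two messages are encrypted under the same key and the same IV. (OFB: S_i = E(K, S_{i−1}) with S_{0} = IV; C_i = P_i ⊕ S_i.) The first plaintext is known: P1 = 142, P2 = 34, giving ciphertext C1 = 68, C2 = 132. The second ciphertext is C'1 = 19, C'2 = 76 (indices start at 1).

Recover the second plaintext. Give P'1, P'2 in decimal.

In OFB with a reused IV, both messages share the same keystream S_i, so C_i ⊕ C'_i = P_i ⊕ P'_i and thus P'_i = P_i ⊕ C_i ⊕ C'_i.
P'1: 142 ⊕ 68 ⊕ 19 = 217.
P'2: 34 ⊕ 132 ⊕ 76 = 234.

P'1 = 217, P'2 = 234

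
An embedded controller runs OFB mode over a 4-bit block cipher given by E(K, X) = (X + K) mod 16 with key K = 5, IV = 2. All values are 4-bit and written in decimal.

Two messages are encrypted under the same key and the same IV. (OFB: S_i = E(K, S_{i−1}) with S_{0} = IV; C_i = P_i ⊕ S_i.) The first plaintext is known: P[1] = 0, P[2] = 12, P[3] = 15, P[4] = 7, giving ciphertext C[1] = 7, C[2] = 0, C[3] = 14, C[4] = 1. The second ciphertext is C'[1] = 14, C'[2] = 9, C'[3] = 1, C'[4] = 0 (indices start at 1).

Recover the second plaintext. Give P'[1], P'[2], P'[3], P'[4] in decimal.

In OFB with a reused IV, both messages share the same keystream S_i, so C_i ⊕ C'_i = P_i ⊕ P'_i and thus P'_i = P_i ⊕ C_i ⊕ C'_i.
P'[1]: 0 ⊕ 7 ⊕ 14 = 9.
P'[2]: 12 ⊕ 0 ⊕ 9 = 5.
P'[3]: 15 ⊕ 14 ⊕ 1 = 0.
P'[4]: 7 ⊕ 1 ⊕ 0 = 6.

P'[1] = 9, P'[2] = 5, P'[3] = 0, P'[4] = 6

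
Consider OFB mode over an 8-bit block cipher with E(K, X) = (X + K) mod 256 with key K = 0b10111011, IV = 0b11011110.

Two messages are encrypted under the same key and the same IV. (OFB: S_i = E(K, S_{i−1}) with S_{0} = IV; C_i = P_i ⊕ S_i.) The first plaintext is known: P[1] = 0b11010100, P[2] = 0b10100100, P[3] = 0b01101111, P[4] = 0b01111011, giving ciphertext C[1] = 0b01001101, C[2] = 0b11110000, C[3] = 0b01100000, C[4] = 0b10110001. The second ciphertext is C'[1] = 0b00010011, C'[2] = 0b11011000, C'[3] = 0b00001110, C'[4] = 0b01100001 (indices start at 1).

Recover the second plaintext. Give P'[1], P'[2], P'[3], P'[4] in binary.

P'[1] = 0b10001010, P'[2] = 0b10001100, P'[3] = 0b00000001, P'[4] = 0b10101011

In OFB with a reused IV, both messages share the same keystream S_i, so C_i ⊕ C'_i = P_i ⊕ P'_i and thus P'_i = P_i ⊕ C_i ⊕ C'_i.
P'[1]: 0b11010100 ⊕ 0b01001101 ⊕ 0b00010011 = 0b10001010.
P'[2]: 0b10100100 ⊕ 0b11110000 ⊕ 0b11011000 = 0b10001100.
P'[3]: 0b01101111 ⊕ 0b01100000 ⊕ 0b00001110 = 0b00000001.
P'[4]: 0b01111011 ⊕ 0b10110001 ⊕ 0b01100001 = 0b10101011.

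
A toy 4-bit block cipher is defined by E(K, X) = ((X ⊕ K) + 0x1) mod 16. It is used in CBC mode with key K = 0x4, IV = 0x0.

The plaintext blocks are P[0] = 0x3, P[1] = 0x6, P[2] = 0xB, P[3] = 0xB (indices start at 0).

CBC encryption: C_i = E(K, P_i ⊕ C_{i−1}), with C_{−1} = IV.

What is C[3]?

C[0]: P[0] ⊕ 0x0 = 0x3; E(K, 0x3) = 0x8.
C[1]: P[1] ⊕ 0x8 = 0xE; E(K, 0xE) = 0xB.
C[2]: P[2] ⊕ 0xB = 0x0; E(K, 0x0) = 0x5.
C[3]: P[3] ⊕ 0x5 = 0xE; E(K, 0xE) = 0xB.

C[3] = 0xB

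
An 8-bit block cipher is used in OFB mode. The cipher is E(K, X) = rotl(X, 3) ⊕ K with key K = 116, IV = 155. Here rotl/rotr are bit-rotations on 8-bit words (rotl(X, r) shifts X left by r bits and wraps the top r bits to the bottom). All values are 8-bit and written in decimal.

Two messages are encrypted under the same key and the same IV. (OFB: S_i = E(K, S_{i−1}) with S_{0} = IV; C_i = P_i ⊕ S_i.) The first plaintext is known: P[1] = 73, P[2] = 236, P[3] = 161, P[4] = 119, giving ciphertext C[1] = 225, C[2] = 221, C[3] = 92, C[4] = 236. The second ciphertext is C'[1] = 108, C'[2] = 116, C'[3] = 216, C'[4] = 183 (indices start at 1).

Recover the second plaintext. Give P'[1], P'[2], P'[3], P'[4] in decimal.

P'[1] = 196, P'[2] = 69, P'[3] = 37, P'[4] = 44

In OFB with a reused IV, both messages share the same keystream S_i, so C_i ⊕ C'_i = P_i ⊕ P'_i and thus P'_i = P_i ⊕ C_i ⊕ C'_i.
P'[1]: 73 ⊕ 225 ⊕ 108 = 196.
P'[2]: 236 ⊕ 221 ⊕ 116 = 69.
P'[3]: 161 ⊕ 92 ⊕ 216 = 37.
P'[4]: 119 ⊕ 236 ⊕ 183 = 44.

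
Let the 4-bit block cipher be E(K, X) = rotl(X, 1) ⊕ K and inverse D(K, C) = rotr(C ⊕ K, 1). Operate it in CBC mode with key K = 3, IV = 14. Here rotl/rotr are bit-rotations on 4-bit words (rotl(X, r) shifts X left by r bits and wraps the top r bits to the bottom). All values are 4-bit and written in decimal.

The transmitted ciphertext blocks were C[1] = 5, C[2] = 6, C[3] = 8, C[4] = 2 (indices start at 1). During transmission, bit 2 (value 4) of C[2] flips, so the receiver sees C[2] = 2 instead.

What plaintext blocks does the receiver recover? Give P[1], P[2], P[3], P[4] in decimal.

CBC decryption: P_i = D(K, C_i) ⊕ C_{i−1}, with C_{0} = IV.
Only C[2] changed, to 2. In CBC, a change in C_i garbles P_i and flips the same bit in P_{i+1}. Decrypting the received ciphertext:
P[1]: D(K, 5) = 3; 3 ⊕ 14 = 13.
P[2]: D(K, 2) = 8; 8 ⊕ 5 = 13.
P[3]: D(K, 8) = 13; 13 ⊕ 2 = 15.
P[4]: D(K, 2) = 8; 8 ⊕ 8 = 0.
Blocks that differ from the original plaintext: P[2], P[3].

P[1] = 13, P[2] = 13, P[3] = 15, P[4] = 0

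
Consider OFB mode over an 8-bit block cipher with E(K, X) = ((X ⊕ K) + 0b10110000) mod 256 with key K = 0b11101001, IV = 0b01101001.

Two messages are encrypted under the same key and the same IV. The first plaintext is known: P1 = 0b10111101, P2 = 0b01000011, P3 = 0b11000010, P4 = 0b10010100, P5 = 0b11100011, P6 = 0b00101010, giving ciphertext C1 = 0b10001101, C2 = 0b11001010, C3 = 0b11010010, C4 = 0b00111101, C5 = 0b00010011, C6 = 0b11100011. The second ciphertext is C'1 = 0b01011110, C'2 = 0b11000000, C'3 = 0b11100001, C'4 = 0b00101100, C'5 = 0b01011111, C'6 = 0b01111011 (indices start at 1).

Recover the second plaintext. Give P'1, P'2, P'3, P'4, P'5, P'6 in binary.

P'1 = 0b01101110, P'2 = 0b01001001, P'3 = 0b11110001, P'4 = 0b10000101, P'5 = 0b10101111, P'6 = 0b10110010

In OFB with a reused IV, both messages share the same keystream S_i, so C_i ⊕ C'_i = P_i ⊕ P'_i and thus P'_i = P_i ⊕ C_i ⊕ C'_i.
P'1: 0b10111101 ⊕ 0b10001101 ⊕ 0b01011110 = 0b01101110.
P'2: 0b01000011 ⊕ 0b11001010 ⊕ 0b11000000 = 0b01001001.
P'3: 0b11000010 ⊕ 0b11010010 ⊕ 0b11100001 = 0b11110001.
P'4: 0b10010100 ⊕ 0b00111101 ⊕ 0b00101100 = 0b10000101.
P'5: 0b11100011 ⊕ 0b00010011 ⊕ 0b01011111 = 0b10101111.
P'6: 0b00101010 ⊕ 0b11100011 ⊕ 0b01111011 = 0b10110010.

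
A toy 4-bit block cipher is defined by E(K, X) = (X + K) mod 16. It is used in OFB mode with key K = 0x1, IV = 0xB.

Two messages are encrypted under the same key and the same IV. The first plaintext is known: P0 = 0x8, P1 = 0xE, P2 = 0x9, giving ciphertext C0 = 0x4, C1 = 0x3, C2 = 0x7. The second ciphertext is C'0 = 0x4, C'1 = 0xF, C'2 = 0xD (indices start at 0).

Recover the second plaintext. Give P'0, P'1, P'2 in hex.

P'0 = 0x8, P'1 = 0x2, P'2 = 0x3

In OFB with a reused IV, both messages share the same keystream S_i, so C_i ⊕ C'_i = P_i ⊕ P'_i and thus P'_i = P_i ⊕ C_i ⊕ C'_i.
P'0: 0x8 ⊕ 0x4 ⊕ 0x4 = 0x8.
P'1: 0xE ⊕ 0x3 ⊕ 0xF = 0x2.
P'2: 0x9 ⊕ 0x7 ⊕ 0xD = 0x3.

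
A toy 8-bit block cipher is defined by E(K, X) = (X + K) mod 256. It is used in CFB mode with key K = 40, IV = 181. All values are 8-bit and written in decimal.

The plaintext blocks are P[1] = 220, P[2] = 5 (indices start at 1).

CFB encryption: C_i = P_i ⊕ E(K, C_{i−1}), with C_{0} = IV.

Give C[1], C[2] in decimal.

C[1]: E(K, 181) = 221; 220 ⊕ 221 = 1.
C[2]: E(K, 1) = 41; 5 ⊕ 41 = 44.

C[1] = 1, C[2] = 44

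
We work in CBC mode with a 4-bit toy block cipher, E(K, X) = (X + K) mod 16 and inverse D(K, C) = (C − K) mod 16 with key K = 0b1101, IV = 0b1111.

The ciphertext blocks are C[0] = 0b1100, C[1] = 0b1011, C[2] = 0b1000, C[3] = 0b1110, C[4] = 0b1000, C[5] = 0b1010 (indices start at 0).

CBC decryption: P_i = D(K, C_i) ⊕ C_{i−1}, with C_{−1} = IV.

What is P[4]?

P[4]: D(K, 0b1000) = 0b1011; 0b1011 ⊕ 0b1110 = 0b0101.

P[4] = 0b0101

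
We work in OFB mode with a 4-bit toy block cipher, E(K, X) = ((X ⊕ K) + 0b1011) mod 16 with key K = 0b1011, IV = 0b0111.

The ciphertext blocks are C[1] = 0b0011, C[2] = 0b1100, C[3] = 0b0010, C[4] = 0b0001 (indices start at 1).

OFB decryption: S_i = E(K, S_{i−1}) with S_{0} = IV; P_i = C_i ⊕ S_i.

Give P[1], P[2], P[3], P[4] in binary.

P[1]: S = E(K, 0b0111) = 0b0111; 0b0011 ⊕ 0b0111 = 0b0100.
P[2]: S = E(K, 0b0111) = 0b0111; 0b1100 ⊕ 0b0111 = 0b1011.
P[3]: S = E(K, 0b0111) = 0b0111; 0b0010 ⊕ 0b0111 = 0b0101.
P[4]: S = E(K, 0b0111) = 0b0111; 0b0001 ⊕ 0b0111 = 0b0110.

P[1] = 0b0100, P[2] = 0b1011, P[3] = 0b0101, P[4] = 0b0110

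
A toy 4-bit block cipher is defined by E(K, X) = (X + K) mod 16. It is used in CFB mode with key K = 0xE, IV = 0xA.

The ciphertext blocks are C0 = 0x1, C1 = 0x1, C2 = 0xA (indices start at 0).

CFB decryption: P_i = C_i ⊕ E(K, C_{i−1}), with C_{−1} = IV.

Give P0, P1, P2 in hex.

P0: E(K, 0xA) = 0x8; 0x1 ⊕ 0x8 = 0x9.
P1: E(K, 0x1) = 0xF; 0x1 ⊕ 0xF = 0xE.
P2: E(K, 0x1) = 0xF; 0xA ⊕ 0xF = 0x5.

P0 = 0x9, P1 = 0xE, P2 = 0x5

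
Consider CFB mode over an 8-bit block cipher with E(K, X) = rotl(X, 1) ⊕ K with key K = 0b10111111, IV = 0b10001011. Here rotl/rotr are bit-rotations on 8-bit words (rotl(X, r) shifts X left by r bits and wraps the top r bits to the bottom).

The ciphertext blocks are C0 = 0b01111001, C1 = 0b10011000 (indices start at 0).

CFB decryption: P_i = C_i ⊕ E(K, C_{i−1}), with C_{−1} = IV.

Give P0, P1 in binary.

P0: E(K, 0b10001011) = 0b10101000; 0b01111001 ⊕ 0b10101000 = 0b11010001.
P1: E(K, 0b01111001) = 0b01001101; 0b10011000 ⊕ 0b01001101 = 0b11010101.

P0 = 0b11010001, P1 = 0b11010101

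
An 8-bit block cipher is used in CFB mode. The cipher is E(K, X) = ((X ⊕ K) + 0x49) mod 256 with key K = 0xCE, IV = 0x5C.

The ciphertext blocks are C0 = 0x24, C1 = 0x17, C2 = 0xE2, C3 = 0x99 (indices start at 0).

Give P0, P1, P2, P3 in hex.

P0 = 0xFF, P1 = 0x24, P2 = 0xC0, P3 = 0xEC

CFB decryption: P_i = C_i ⊕ E(K, C_{i−1}), with C_{−1} = IV.
P0: E(K, 0x5C) = 0xDB; 0x24 ⊕ 0xDB = 0xFF.
P1: E(K, 0x24) = 0x33; 0x17 ⊕ 0x33 = 0x24.
P2: E(K, 0x17) = 0x22; 0xE2 ⊕ 0x22 = 0xC0.
P3: E(K, 0xE2) = 0x75; 0x99 ⊕ 0x75 = 0xEC.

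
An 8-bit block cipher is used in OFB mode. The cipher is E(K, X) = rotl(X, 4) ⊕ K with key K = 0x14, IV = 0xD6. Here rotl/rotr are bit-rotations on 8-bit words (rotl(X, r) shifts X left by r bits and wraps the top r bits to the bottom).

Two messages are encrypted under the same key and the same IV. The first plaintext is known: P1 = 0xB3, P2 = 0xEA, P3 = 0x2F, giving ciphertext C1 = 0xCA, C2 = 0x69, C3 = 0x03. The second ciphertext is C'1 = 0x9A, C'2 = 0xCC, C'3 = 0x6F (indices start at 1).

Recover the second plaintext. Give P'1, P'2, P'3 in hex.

P'1 = 0xE3, P'2 = 0x4F, P'3 = 0x43

In OFB with a reused IV, both messages share the same keystream S_i, so C_i ⊕ C'_i = P_i ⊕ P'_i and thus P'_i = P_i ⊕ C_i ⊕ C'_i.
P'1: 0xB3 ⊕ 0xCA ⊕ 0x9A = 0xE3.
P'2: 0xEA ⊕ 0x69 ⊕ 0xCC = 0x4F.
P'3: 0x2F ⊕ 0x03 ⊕ 0x6F = 0x43.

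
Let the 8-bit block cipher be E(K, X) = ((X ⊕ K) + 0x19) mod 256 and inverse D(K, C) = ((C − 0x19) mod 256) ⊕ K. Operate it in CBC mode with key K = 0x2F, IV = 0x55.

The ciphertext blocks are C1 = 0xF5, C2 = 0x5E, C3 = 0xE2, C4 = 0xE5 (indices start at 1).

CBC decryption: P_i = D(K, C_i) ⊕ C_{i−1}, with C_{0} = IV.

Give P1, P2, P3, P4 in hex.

P1: D(K, 0xF5) = 0xF3; 0xF3 ⊕ 0x55 = 0xA6.
P2: D(K, 0x5E) = 0x6A; 0x6A ⊕ 0xF5 = 0x9F.
P3: D(K, 0xE2) = 0xE6; 0xE6 ⊕ 0x5E = 0xB8.
P4: D(K, 0xE5) = 0xE3; 0xE3 ⊕ 0xE2 = 0x01.

P1 = 0xA6, P2 = 0x9F, P3 = 0xB8, P4 = 0x01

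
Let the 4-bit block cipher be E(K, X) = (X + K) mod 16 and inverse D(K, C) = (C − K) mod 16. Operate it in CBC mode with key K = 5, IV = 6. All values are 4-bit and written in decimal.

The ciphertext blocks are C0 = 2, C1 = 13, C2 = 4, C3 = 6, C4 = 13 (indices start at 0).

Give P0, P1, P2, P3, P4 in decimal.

P0 = 11, P1 = 10, P2 = 2, P3 = 5, P4 = 14

CBC decryption: P_i = D(K, C_i) ⊕ C_{i−1}, with C_{−1} = IV.
P0: D(K, 2) = 13; 13 ⊕ 6 = 11.
P1: D(K, 13) = 8; 8 ⊕ 2 = 10.
P2: D(K, 4) = 15; 15 ⊕ 13 = 2.
P3: D(K, 6) = 1; 1 ⊕ 4 = 5.
P4: D(K, 13) = 8; 8 ⊕ 6 = 14.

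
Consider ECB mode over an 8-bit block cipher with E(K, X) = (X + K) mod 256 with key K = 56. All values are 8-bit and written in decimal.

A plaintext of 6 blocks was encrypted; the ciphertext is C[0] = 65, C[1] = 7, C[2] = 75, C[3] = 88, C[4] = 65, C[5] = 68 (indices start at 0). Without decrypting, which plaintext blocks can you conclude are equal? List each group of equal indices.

ECB encrypts each block independently with the same key, so equal ciphertext blocks imply equal plaintext blocks.
C[0] = C[4] = 65, so P[0] = P[4].

P[0] = P[4]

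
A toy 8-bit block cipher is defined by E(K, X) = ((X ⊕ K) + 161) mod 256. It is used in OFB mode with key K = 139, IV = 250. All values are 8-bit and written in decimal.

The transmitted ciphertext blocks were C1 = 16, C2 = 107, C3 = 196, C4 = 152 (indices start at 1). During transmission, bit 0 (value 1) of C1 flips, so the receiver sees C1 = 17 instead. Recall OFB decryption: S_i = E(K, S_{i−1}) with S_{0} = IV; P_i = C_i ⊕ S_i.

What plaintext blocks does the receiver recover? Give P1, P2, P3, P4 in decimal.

Only C1 changed, to 17. In OFB, a change in C_i flips the same bit in P_i only; the keystream is unaffected. Decrypting the received ciphertext:
P1: S = E(K, 250) = 18; 17 ⊕ 18 = 3.
P2: S = E(K, 18) = 58; 107 ⊕ 58 = 81.
P3: S = E(K, 58) = 82; 196 ⊕ 82 = 150.
P4: S = E(K, 82) = 122; 152 ⊕ 122 = 226.
Blocks that differ from the original plaintext: P1.

P1 = 3, P2 = 81, P3 = 150, P4 = 226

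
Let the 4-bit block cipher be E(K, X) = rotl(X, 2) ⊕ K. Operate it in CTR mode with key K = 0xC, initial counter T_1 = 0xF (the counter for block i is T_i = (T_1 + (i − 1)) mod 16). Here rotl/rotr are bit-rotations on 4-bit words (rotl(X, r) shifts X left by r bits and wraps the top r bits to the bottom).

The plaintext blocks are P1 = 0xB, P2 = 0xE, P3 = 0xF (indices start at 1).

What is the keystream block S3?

CTR encryption: S_i = E(K, T_i) where T_i is the counter for block i; C_i = P_i ⊕ S_i.
C1: T = 0xF, S = E(K, T) = 0x3; 0xB ⊕ 0x3 = 0x8.
C2: T = 0x0, S = E(K, T) = 0xC; 0xE ⊕ 0xC = 0x2.
C3: T = 0x1, S = E(K, T) = 0x8; 0xF ⊕ 0x8 = 0x7.
So S3 = 0x8.

0x8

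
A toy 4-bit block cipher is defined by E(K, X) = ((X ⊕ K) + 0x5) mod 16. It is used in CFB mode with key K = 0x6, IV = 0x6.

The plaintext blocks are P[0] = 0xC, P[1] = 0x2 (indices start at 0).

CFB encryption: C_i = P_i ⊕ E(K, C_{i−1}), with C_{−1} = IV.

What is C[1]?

C[1] = 0x6

C[0]: E(K, 0x6) = 0x5; 0xC ⊕ 0x5 = 0x9.
C[1]: E(K, 0x9) = 0x4; 0x2 ⊕ 0x4 = 0x6.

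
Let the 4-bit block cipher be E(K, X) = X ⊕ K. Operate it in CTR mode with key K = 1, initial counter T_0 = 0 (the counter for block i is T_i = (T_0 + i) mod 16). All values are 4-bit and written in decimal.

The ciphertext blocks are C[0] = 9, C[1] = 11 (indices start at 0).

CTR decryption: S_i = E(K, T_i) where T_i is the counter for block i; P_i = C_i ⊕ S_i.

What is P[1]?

P[1]: T = 1, S = E(K, T) = 0; 11 ⊕ 0 = 11.

P[1] = 11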